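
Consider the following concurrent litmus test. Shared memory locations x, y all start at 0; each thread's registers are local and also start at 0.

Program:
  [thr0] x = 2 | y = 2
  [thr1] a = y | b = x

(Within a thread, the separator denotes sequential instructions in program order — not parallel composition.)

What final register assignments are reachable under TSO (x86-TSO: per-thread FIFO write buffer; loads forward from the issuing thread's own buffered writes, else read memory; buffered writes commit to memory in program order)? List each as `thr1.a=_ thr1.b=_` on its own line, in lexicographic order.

outcome vector order: (thr1.a,thr1.b)
|TSO outcomes| = 3

thr1.a=0 thr1.b=0
thr1.a=0 thr1.b=2
thr1.a=2 thr1.b=2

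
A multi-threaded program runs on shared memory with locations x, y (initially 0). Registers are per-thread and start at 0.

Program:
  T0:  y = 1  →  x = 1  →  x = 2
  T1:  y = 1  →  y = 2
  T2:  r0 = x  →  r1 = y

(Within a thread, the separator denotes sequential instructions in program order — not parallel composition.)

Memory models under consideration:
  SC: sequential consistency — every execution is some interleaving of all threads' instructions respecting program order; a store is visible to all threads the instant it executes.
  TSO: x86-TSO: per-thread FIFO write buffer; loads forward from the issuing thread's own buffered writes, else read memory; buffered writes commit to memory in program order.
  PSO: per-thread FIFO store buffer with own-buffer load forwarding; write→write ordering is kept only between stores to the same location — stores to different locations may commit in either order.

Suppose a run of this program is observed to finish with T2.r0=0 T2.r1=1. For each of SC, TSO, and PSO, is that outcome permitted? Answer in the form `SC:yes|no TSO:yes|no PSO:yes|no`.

SC:yes TSO:yes PSO:yes

outcome vector order: (T2.r0,T2.r1)
SC (7): <0 0>, <0 1>, <0 2>, <1 1>, <1 2>, <2 1>, <2 2>
TSO (7): <0 0>, <0 1>, <0 2>, <1 1>, <1 2>, <2 1>, <2 2>
PSO (9): <0 0>, <0 1>, <0 2>, <1 0>, <1 1>, <1 2>, <2 0>, <2 1>, <2 2>
target <0 1> ∈ {SC,TSO,PSO}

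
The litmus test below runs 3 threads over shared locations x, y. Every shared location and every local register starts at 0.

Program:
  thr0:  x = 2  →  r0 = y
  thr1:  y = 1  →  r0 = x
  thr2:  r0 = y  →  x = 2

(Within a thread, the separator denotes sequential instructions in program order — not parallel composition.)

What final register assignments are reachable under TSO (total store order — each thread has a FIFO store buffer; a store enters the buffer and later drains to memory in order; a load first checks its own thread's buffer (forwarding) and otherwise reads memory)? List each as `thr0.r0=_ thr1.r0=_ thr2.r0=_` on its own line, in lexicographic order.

thr0.r0=0 thr1.r0=0 thr2.r0=0
thr0.r0=0 thr1.r0=0 thr2.r0=1
thr0.r0=0 thr1.r0=2 thr2.r0=0
thr0.r0=0 thr1.r0=2 thr2.r0=1
thr0.r0=1 thr1.r0=0 thr2.r0=0
thr0.r0=1 thr1.r0=0 thr2.r0=1
thr0.r0=1 thr1.r0=2 thr2.r0=0
thr0.r0=1 thr1.r0=2 thr2.r0=1

outcome vector order: (thr0.r0,thr1.r0,thr2.r0)
|TSO outcomes| = 8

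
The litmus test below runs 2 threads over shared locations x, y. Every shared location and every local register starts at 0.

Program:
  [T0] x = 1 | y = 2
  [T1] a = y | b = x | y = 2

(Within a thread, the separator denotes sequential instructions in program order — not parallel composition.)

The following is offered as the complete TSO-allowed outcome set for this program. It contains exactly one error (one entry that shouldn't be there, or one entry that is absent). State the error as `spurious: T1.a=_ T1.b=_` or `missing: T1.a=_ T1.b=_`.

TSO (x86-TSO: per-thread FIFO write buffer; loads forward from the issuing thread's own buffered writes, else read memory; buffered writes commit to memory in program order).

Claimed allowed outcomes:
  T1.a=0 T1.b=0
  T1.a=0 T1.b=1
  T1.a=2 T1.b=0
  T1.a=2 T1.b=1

outcome vector order: (T1.a,T1.b)
TSO: 3 outcomes — {0/0 0/1 2/1}
claimed∖TSO = {2/0}

spurious: T1.a=2 T1.b=0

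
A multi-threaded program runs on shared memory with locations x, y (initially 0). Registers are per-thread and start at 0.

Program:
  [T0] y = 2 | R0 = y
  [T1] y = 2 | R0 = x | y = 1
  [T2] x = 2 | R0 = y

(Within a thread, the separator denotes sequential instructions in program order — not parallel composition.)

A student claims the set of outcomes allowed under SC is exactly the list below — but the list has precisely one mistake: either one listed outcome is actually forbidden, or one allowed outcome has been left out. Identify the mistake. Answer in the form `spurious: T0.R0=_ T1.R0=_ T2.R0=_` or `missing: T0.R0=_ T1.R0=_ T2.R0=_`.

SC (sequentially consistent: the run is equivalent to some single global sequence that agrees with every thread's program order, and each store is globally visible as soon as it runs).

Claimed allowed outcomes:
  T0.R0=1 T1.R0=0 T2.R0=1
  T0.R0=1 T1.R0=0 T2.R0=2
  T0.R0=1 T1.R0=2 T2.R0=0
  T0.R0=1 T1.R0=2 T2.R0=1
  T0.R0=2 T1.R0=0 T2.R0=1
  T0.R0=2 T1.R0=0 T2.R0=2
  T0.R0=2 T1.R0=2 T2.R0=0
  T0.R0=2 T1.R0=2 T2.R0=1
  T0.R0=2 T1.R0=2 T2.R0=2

outcome vector order: (T0.R0,T1.R0,T2.R0)
SC: 10 outcomes — {101 102 120 121 122 201 202 220 221 222}
SC∖claimed = {122}

missing: T0.R0=1 T1.R0=2 T2.R0=2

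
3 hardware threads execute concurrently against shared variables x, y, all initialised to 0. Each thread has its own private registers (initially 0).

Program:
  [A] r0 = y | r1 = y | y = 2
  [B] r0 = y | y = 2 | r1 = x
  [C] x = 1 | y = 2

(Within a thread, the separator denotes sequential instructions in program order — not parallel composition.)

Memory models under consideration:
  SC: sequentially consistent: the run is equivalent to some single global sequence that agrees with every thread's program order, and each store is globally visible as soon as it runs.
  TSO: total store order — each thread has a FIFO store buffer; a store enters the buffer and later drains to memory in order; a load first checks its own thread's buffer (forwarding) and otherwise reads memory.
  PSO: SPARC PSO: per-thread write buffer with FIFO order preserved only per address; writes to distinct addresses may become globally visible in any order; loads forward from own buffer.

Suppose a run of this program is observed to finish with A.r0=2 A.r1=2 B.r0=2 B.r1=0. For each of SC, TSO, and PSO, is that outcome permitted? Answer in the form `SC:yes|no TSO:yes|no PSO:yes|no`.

outcome vector order: (A.r0,A.r1,B.r0,B.r1)
SC: 10 outcomes — {(0,0,0,0) (0,0,0,1) (0,0,2,0) (0,0,2,1) (0,2,0,0) (0,2,0,1) (0,2,2,1) (2,2,0,0) (2,2,0,1) (2,2,2,1)}
TSO: 10 outcomes — {(0,0,0,0) (0,0,0,1) (0,0,2,0) (0,0,2,1) (0,2,0,0) (0,2,0,1) (0,2,2,1) (2,2,0,0) (2,2,0,1) (2,2,2,1)}
PSO: 12 outcomes — {(0,0,0,0) (0,0,0,1) (0,0,2,0) (0,0,2,1) (0,2,0,0) (0,2,0,1) (0,2,2,0) (0,2,2,1) (2,2,0,0) (2,2,0,1) (2,2,2,0) (2,2,2,1)}
target (2,2,2,0) ∈ {PSO}

SC:no TSO:no PSO:yes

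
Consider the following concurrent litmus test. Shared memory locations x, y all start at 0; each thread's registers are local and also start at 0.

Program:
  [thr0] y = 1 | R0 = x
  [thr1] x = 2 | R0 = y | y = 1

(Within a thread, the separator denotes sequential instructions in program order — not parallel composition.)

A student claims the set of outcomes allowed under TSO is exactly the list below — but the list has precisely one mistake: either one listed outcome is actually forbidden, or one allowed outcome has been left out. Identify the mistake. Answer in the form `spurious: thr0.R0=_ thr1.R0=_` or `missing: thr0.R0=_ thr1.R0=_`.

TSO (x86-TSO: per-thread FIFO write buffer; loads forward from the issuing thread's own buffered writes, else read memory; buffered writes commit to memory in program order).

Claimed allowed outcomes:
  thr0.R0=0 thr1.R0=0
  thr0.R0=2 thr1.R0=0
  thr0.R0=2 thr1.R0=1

missing: thr0.R0=0 thr1.R0=1

outcome vector order: (thr0.R0,thr1.R0)
TSO: 4 outcomes — {(0,0), (0,1), (2,0), (2,1)}
TSO∖claimed = {(0,1)}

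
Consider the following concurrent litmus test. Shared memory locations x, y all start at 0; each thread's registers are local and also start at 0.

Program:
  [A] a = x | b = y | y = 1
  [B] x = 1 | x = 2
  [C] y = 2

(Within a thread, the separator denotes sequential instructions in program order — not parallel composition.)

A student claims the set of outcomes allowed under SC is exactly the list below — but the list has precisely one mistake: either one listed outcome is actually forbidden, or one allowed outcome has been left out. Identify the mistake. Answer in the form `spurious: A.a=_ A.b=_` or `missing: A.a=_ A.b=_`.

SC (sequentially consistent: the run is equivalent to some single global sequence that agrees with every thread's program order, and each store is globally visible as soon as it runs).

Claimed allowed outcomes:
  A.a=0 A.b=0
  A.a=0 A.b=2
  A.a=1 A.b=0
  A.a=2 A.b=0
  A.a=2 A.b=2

outcome vector order: (A.a,A.b)
SC (6): <0 0>; <0 2>; <1 0>; <1 2>; <2 0>; <2 2>
SC∖claimed = {<1 2>}

missing: A.a=1 A.b=2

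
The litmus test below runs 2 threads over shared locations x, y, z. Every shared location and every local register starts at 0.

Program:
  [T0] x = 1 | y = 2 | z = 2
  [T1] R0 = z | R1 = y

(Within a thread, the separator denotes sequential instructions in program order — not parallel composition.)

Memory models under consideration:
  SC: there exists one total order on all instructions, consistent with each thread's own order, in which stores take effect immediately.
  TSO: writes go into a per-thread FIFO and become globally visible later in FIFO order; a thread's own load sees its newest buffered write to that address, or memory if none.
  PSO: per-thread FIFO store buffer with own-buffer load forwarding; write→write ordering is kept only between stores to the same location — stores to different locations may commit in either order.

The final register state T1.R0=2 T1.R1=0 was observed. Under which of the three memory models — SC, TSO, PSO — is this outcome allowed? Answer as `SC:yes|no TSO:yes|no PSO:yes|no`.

SC:no TSO:no PSO:yes

outcome vector order: (T1.R0,T1.R1)
[SC] allowed = {(0,0) (0,2) (2,2)}
[TSO] allowed = {(0,0) (0,2) (2,2)}
[PSO] allowed = {(0,0) (0,2) (2,0) (2,2)}
target (2,0) ∈ {PSO}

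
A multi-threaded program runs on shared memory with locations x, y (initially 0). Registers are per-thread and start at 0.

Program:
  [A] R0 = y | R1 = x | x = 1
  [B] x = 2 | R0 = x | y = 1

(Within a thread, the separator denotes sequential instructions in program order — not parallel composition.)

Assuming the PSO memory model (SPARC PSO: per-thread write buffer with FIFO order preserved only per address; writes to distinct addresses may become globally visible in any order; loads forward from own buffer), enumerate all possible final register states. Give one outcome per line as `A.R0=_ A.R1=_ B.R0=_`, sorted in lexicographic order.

A.R0=0 A.R1=0 B.R0=1
A.R0=0 A.R1=0 B.R0=2
A.R0=0 A.R1=2 B.R0=1
A.R0=0 A.R1=2 B.R0=2
A.R0=1 A.R1=0 B.R0=2
A.R0=1 A.R1=2 B.R0=2

outcome vector order: (A.R0,A.R1,B.R0)
|PSO outcomes| = 6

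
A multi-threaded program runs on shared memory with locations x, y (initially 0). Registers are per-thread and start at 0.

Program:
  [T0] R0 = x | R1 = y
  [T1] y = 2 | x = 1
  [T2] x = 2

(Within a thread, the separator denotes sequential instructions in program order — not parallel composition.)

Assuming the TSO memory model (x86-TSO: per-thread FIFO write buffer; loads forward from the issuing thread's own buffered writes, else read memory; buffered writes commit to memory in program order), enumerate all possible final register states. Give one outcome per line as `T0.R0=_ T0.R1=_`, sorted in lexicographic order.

outcome vector order: (T0.R0,T0.R1)
|TSO outcomes| = 5

T0.R0=0 T0.R1=0
T0.R0=0 T0.R1=2
T0.R0=1 T0.R1=2
T0.R0=2 T0.R1=0
T0.R0=2 T0.R1=2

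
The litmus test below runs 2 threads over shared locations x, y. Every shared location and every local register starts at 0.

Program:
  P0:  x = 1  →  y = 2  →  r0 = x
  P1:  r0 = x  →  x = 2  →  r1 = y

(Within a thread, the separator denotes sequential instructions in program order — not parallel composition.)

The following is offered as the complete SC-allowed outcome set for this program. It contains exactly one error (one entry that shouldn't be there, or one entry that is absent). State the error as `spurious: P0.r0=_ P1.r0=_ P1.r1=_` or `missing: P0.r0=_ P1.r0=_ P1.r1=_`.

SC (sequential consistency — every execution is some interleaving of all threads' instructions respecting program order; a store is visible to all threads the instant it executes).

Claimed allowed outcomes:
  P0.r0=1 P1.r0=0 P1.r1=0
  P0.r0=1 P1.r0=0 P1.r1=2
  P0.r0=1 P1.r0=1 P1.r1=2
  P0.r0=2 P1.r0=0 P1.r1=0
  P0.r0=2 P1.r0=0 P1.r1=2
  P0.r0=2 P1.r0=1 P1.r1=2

outcome vector order: (P0.r0,P1.r0,P1.r1)
under SC → (1,0,0); (1,0,2); (1,1,2); (2,0,0); (2,0,2); (2,1,0); (2,1,2)
SC∖claimed = {(2,1,0)}

missing: P0.r0=2 P1.r0=1 P1.r1=0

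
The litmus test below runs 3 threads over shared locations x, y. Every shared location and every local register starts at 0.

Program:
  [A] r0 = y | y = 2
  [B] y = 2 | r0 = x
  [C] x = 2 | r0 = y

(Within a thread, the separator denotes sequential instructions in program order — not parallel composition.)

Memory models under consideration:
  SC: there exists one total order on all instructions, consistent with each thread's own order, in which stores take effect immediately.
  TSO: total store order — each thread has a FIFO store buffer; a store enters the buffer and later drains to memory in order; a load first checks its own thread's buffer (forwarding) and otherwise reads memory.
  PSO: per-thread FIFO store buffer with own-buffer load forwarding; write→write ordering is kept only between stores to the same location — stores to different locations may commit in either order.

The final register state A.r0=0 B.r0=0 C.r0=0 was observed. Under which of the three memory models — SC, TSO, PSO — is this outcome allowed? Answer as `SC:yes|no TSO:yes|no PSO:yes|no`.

outcome vector order: (A.r0,B.r0,C.r0)
[SC] allowed = {0/0/2, 0/2/0, 0/2/2, 2/0/2, 2/2/0, 2/2/2}
[TSO] allowed = {0/0/0, 0/0/2, 0/2/0, 0/2/2, 2/0/0, 2/0/2, 2/2/0, 2/2/2}
[PSO] allowed = {0/0/0, 0/0/2, 0/2/0, 0/2/2, 2/0/0, 2/0/2, 2/2/0, 2/2/2}
target 0/0/0 ∈ {TSO,PSO}

SC:no TSO:yes PSO:yes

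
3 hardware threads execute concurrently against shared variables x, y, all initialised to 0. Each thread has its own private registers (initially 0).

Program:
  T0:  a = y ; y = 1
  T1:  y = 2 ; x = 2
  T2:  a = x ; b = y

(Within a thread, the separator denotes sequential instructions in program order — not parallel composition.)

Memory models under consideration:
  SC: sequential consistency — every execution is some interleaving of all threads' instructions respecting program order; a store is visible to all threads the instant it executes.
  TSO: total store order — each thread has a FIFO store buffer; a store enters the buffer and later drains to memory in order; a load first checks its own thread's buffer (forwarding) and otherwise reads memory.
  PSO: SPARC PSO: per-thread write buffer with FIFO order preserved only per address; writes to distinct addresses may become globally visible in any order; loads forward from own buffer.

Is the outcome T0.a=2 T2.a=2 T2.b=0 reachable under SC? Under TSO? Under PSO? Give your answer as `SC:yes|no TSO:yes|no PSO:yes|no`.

outcome vector order: (T0.a,T2.a,T2.b)
[SC] allowed = {0/0/0 0/0/1 0/0/2 0/2/1 0/2/2 2/0/0 2/0/1 2/0/2 2/2/1 2/2/2}
[TSO] allowed = {0/0/0 0/0/1 0/0/2 0/2/1 0/2/2 2/0/0 2/0/1 2/0/2 2/2/1 2/2/2}
[PSO] allowed = {0/0/0 0/0/1 0/0/2 0/2/0 0/2/1 0/2/2 2/0/0 2/0/1 2/0/2 2/2/0 2/2/1 2/2/2}
target 2/2/0 ∈ {PSO}

SC:no TSO:no PSO:yes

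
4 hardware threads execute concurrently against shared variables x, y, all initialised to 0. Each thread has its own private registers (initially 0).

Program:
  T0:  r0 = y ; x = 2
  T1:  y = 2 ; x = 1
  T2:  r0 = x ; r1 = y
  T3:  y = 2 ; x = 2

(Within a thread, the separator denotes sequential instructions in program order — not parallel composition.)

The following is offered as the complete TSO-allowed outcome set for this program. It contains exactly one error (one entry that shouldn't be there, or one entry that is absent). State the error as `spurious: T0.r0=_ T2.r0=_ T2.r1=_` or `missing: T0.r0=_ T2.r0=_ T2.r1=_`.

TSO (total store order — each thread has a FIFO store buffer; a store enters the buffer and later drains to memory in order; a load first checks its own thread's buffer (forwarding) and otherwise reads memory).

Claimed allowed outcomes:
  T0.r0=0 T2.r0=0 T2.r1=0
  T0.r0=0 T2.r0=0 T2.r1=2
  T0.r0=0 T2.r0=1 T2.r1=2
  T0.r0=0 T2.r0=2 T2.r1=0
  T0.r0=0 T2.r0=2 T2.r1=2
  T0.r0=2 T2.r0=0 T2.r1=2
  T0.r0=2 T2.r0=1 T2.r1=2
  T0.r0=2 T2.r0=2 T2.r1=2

outcome vector order: (T0.r0,T2.r0,T2.r1)
[TSO] allowed = {0/0/0, 0/0/2, 0/1/2, 0/2/0, 0/2/2, 2/0/0, 2/0/2, 2/1/2, 2/2/2}
TSO∖claimed = {2/0/0}

missing: T0.r0=2 T2.r0=0 T2.r1=0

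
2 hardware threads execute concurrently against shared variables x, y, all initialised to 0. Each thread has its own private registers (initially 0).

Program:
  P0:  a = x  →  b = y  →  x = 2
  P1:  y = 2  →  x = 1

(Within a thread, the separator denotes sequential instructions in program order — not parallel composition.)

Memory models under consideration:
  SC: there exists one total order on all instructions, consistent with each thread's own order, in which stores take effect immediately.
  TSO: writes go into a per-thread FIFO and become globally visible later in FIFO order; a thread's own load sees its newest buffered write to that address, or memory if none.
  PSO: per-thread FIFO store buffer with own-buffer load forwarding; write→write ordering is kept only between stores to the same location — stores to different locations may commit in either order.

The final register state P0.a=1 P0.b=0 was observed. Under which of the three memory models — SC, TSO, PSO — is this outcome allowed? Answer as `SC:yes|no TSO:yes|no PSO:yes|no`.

SC:no TSO:no PSO:yes

outcome vector order: (P0.a,P0.b)
SC: 3 outcomes — {<0 0> <0 2> <1 2>}
TSO: 3 outcomes — {<0 0> <0 2> <1 2>}
PSO: 4 outcomes — {<0 0> <0 2> <1 0> <1 2>}
target <1 0> ∈ {PSO}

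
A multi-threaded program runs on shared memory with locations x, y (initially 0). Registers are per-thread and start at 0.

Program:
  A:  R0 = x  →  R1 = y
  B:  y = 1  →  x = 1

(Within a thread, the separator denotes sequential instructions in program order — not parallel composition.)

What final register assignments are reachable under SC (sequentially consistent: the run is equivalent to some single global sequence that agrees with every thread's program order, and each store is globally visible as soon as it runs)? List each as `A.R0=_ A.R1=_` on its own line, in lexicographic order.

outcome vector order: (A.R0,A.R1)
|SC outcomes| = 3

A.R0=0 A.R1=0
A.R0=0 A.R1=1
A.R0=1 A.R1=1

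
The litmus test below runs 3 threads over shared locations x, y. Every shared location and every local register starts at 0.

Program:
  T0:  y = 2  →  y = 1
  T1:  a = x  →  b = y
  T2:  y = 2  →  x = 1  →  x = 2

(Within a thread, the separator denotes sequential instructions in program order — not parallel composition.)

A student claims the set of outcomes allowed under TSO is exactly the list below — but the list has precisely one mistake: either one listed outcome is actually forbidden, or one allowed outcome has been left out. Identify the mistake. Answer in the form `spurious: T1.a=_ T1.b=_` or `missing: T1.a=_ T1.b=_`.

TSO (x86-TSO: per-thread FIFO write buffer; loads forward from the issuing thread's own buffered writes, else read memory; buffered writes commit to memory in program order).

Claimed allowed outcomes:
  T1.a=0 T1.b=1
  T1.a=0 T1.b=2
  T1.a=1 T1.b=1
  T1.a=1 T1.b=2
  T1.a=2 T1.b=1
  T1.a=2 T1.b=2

missing: T1.a=0 T1.b=0

outcome vector order: (T1.a,T1.b)
[TSO] allowed = {<0 0> <0 1> <0 2> <1 1> <1 2> <2 1> <2 2>}
TSO∖claimed = {<0 0>}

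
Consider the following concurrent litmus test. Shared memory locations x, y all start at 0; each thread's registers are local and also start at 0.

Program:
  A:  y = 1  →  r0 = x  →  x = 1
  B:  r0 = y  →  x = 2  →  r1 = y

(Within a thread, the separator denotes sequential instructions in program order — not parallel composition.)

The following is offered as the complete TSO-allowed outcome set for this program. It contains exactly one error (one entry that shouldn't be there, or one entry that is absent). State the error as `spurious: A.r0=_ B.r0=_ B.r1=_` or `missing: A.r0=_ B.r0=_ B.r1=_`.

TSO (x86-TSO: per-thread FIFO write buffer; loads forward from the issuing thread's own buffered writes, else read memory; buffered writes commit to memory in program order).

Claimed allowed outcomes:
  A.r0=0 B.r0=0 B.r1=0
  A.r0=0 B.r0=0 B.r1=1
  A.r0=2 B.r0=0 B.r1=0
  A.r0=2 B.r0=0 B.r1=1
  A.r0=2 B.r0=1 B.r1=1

missing: A.r0=0 B.r0=1 B.r1=1

outcome vector order: (A.r0,B.r0,B.r1)
under TSO → (0,0,0), (0,0,1), (0,1,1), (2,0,0), (2,0,1), (2,1,1)
TSO∖claimed = {(0,1,1)}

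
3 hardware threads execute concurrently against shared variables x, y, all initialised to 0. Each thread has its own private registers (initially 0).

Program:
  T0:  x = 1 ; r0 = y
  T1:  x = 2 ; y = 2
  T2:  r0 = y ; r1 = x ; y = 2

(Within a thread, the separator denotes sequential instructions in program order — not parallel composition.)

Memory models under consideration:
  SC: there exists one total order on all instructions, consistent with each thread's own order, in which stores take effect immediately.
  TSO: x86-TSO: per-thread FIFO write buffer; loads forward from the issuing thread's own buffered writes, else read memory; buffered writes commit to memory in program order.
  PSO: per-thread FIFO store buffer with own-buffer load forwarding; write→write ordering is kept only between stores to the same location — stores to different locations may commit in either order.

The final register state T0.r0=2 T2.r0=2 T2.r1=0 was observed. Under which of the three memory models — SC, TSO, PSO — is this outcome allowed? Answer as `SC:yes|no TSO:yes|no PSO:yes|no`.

SC:no TSO:no PSO:yes

outcome vector order: (T0.r0,T2.r0,T2.r1)
under SC → 0/0/0; 0/0/1; 0/0/2; 0/2/1; 0/2/2; 2/0/0; 2/0/1; 2/0/2; 2/2/1; 2/2/2
under TSO → 0/0/0; 0/0/1; 0/0/2; 0/2/1; 0/2/2; 2/0/0; 2/0/1; 2/0/2; 2/2/1; 2/2/2
under PSO → 0/0/0; 0/0/1; 0/0/2; 0/2/0; 0/2/1; 0/2/2; 2/0/0; 2/0/1; 2/0/2; 2/2/0; 2/2/1; 2/2/2
target 2/2/0 ∈ {PSO}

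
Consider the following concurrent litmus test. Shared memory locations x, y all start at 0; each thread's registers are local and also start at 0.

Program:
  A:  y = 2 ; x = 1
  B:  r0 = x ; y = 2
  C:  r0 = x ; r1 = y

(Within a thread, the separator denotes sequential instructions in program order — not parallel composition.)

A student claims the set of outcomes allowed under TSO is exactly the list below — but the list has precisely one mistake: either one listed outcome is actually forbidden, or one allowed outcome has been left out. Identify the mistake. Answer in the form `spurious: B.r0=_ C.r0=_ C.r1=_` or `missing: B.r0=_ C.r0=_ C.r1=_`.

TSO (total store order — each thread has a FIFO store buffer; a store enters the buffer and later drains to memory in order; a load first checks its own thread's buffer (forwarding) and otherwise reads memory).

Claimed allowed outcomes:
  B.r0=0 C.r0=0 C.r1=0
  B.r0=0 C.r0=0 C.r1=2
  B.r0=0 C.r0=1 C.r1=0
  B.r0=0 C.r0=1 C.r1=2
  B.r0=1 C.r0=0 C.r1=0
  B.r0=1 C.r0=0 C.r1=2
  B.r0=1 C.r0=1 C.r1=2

spurious: B.r0=0 C.r0=1 C.r1=0

outcome vector order: (B.r0,C.r0,C.r1)
TSO: 6 outcomes — {(0,0,0), (0,0,2), (0,1,2), (1,0,0), (1,0,2), (1,1,2)}
claimed∖TSO = {(0,1,0)}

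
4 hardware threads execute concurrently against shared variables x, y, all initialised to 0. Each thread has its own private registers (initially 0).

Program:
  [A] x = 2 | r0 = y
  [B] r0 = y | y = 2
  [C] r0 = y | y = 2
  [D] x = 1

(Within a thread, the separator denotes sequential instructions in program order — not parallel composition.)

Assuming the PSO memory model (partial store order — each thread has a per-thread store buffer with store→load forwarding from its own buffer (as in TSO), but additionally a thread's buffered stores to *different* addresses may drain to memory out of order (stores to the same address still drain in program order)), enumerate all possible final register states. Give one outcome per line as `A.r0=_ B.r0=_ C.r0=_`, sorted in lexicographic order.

A.r0=0 B.r0=0 C.r0=0
A.r0=0 B.r0=0 C.r0=2
A.r0=0 B.r0=2 C.r0=0
A.r0=2 B.r0=0 C.r0=0
A.r0=2 B.r0=0 C.r0=2
A.r0=2 B.r0=2 C.r0=0

outcome vector order: (A.r0,B.r0,C.r0)
|PSO outcomes| = 6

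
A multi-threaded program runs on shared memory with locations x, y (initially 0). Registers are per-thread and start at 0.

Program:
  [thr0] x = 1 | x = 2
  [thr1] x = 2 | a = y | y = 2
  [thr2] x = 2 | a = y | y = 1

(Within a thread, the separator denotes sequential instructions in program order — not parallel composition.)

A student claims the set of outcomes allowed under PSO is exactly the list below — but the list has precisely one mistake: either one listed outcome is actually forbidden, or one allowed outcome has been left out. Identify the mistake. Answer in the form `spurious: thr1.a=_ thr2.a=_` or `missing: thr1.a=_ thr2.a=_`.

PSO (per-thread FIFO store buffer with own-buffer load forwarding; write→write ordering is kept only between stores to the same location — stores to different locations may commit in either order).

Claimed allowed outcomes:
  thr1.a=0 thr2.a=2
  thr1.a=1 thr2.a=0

outcome vector order: (thr1.a,thr2.a)
[PSO] allowed = {<0 0>; <0 2>; <1 0>}
PSO∖claimed = {<0 0>}

missing: thr1.a=0 thr2.a=0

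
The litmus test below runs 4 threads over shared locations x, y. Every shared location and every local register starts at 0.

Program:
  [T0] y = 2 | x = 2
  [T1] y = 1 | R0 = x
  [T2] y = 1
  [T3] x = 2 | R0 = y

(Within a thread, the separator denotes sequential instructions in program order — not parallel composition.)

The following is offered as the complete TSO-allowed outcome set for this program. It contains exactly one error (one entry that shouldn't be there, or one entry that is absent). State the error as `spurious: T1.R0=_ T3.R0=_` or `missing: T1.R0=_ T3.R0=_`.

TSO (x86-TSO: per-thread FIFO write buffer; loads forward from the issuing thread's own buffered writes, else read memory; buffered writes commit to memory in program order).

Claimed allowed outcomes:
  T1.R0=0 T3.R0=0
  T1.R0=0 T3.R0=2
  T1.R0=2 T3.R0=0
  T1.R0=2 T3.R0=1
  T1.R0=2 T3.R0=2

missing: T1.R0=0 T3.R0=1

outcome vector order: (T1.R0,T3.R0)
TSO: 6 outcomes — {0/0, 0/1, 0/2, 2/0, 2/1, 2/2}
TSO∖claimed = {0/1}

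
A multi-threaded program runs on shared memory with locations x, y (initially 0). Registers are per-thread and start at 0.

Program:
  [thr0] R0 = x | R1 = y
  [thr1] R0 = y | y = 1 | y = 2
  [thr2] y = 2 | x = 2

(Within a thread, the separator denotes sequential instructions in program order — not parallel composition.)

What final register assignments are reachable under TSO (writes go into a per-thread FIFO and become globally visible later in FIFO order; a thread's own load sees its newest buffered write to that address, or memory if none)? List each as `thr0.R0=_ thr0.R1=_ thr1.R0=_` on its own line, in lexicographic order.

outcome vector order: (thr0.R0,thr0.R1,thr1.R0)
|TSO outcomes| = 10

thr0.R0=0 thr0.R1=0 thr1.R0=0
thr0.R0=0 thr0.R1=0 thr1.R0=2
thr0.R0=0 thr0.R1=1 thr1.R0=0
thr0.R0=0 thr0.R1=1 thr1.R0=2
thr0.R0=0 thr0.R1=2 thr1.R0=0
thr0.R0=0 thr0.R1=2 thr1.R0=2
thr0.R0=2 thr0.R1=1 thr1.R0=0
thr0.R0=2 thr0.R1=1 thr1.R0=2
thr0.R0=2 thr0.R1=2 thr1.R0=0
thr0.R0=2 thr0.R1=2 thr1.R0=2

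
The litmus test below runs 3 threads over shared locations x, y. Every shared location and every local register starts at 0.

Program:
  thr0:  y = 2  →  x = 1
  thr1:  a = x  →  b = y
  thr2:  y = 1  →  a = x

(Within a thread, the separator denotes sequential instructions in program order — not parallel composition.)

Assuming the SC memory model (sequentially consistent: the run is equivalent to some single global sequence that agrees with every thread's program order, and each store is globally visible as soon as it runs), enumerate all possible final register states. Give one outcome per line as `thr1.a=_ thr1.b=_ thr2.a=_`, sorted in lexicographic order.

thr1.a=0 thr1.b=0 thr2.a=0
thr1.a=0 thr1.b=0 thr2.a=1
thr1.a=0 thr1.b=1 thr2.a=0
thr1.a=0 thr1.b=1 thr2.a=1
thr1.a=0 thr1.b=2 thr2.a=0
thr1.a=0 thr1.b=2 thr2.a=1
thr1.a=1 thr1.b=1 thr2.a=0
thr1.a=1 thr1.b=1 thr2.a=1
thr1.a=1 thr1.b=2 thr2.a=0
thr1.a=1 thr1.b=2 thr2.a=1

outcome vector order: (thr1.a,thr1.b,thr2.a)
|SC outcomes| = 10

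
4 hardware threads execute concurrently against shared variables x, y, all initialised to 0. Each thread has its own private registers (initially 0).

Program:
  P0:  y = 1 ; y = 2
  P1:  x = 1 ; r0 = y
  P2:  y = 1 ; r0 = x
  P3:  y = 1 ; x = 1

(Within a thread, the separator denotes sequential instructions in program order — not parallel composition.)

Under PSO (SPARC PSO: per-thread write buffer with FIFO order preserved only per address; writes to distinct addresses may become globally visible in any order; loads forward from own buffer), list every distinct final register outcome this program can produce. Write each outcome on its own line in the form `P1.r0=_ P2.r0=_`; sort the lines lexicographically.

P1.r0=0 P2.r0=0
P1.r0=0 P2.r0=1
P1.r0=1 P2.r0=0
P1.r0=1 P2.r0=1
P1.r0=2 P2.r0=0
P1.r0=2 P2.r0=1

outcome vector order: (P1.r0,P2.r0)
|PSO outcomes| = 6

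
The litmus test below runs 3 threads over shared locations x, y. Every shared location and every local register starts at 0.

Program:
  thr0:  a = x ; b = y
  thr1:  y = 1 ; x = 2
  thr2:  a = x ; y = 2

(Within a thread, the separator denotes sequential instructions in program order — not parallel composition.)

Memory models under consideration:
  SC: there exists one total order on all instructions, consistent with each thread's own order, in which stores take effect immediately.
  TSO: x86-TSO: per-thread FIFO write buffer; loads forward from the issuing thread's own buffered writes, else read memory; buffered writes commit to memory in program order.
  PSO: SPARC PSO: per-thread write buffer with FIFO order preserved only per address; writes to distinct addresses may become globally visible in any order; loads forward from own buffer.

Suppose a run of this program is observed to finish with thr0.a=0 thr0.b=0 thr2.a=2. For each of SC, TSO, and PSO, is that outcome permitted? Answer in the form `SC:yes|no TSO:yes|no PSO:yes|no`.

outcome vector order: (thr0.a,thr0.b,thr2.a)
[SC] allowed = {<0 0 0>; <0 0 2>; <0 1 0>; <0 1 2>; <0 2 0>; <0 2 2>; <2 1 0>; <2 1 2>; <2 2 0>; <2 2 2>}
[TSO] allowed = {<0 0 0>; <0 0 2>; <0 1 0>; <0 1 2>; <0 2 0>; <0 2 2>; <2 1 0>; <2 1 2>; <2 2 0>; <2 2 2>}
[PSO] allowed = {<0 0 0>; <0 0 2>; <0 1 0>; <0 1 2>; <0 2 0>; <0 2 2>; <2 0 0>; <2 0 2>; <2 1 0>; <2 1 2>; <2 2 0>; <2 2 2>}
target <0 0 2> ∈ {SC,TSO,PSO}

SC:yes TSO:yes PSO:yes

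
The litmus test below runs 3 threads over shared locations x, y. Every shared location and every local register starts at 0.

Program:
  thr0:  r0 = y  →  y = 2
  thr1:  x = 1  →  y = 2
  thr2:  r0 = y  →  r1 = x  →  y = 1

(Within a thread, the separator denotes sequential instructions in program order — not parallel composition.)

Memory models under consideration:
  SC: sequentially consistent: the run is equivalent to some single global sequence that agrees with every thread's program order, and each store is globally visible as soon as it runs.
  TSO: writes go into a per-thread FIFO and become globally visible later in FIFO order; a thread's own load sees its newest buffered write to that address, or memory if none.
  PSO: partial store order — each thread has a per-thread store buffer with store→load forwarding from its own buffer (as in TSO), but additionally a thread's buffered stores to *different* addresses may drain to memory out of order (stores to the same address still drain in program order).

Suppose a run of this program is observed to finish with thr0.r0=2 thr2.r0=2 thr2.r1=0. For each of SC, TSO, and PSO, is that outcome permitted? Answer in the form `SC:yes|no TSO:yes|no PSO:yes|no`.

SC:no TSO:no PSO:yes

outcome vector order: (thr0.r0,thr2.r0,thr2.r1)
[SC] allowed = {000, 001, 020, 021, 100, 101, 121, 200, 201, 221}
[TSO] allowed = {000, 001, 020, 021, 100, 101, 121, 200, 201, 221}
[PSO] allowed = {000, 001, 020, 021, 100, 101, 120, 121, 200, 201, 220, 221}
target 220 ∈ {PSO}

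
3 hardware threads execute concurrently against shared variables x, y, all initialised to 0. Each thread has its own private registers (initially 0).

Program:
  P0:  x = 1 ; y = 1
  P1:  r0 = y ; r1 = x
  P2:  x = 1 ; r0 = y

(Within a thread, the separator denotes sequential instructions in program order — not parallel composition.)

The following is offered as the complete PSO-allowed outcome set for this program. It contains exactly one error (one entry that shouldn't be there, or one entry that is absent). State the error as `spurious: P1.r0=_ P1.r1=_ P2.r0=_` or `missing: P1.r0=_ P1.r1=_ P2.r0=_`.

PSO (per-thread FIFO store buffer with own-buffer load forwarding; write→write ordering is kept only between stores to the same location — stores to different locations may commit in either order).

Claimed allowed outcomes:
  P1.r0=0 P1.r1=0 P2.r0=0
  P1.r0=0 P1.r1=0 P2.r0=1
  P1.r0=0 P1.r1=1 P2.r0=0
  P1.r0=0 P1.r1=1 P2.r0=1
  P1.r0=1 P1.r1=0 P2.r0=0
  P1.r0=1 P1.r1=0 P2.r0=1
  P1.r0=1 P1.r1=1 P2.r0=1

missing: P1.r0=1 P1.r1=1 P2.r0=0

outcome vector order: (P1.r0,P1.r1,P2.r0)
PSO: 8 outcomes — {<0 0 0>, <0 0 1>, <0 1 0>, <0 1 1>, <1 0 0>, <1 0 1>, <1 1 0>, <1 1 1>}
PSO∖claimed = {<1 1 0>}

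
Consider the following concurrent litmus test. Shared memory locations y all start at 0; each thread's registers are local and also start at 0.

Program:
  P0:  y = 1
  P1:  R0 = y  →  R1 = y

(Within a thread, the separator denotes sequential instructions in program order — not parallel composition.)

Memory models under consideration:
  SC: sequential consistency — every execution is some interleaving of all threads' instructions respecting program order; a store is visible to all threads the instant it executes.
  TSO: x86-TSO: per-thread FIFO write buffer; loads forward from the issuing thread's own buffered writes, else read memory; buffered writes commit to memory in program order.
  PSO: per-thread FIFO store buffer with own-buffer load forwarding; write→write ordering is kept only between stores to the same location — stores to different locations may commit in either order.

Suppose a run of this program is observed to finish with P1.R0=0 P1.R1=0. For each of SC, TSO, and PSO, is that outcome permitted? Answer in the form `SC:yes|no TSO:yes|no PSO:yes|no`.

outcome vector order: (P1.R0,P1.R1)
under SC → 0/0; 0/1; 1/1
under TSO → 0/0; 0/1; 1/1
under PSO → 0/0; 0/1; 1/1
target 0/0 ∈ {SC,TSO,PSO}

SC:yes TSO:yes PSO:yes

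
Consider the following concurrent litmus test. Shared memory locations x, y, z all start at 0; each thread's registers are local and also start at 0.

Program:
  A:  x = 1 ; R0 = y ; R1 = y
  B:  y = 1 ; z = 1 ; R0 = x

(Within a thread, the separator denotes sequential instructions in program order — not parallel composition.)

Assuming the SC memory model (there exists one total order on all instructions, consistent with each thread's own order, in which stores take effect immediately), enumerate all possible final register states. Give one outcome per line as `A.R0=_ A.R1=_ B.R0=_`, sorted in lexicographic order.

A.R0=0 A.R1=0 B.R0=1
A.R0=0 A.R1=1 B.R0=1
A.R0=1 A.R1=1 B.R0=0
A.R0=1 A.R1=1 B.R0=1

outcome vector order: (A.R0,A.R1,B.R0)
|SC outcomes| = 4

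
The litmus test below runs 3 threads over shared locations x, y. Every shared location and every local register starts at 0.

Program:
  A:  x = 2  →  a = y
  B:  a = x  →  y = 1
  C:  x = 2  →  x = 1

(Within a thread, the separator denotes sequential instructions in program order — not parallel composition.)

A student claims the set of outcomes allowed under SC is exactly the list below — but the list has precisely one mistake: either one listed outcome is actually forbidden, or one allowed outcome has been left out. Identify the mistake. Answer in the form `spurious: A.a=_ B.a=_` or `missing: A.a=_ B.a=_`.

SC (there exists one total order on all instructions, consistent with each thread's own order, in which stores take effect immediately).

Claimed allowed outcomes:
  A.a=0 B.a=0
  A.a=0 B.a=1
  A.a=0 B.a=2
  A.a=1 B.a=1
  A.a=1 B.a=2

outcome vector order: (A.a,B.a)
under SC → (0,0), (0,1), (0,2), (1,0), (1,1), (1,2)
SC∖claimed = {(1,0)}

missing: A.a=1 B.a=0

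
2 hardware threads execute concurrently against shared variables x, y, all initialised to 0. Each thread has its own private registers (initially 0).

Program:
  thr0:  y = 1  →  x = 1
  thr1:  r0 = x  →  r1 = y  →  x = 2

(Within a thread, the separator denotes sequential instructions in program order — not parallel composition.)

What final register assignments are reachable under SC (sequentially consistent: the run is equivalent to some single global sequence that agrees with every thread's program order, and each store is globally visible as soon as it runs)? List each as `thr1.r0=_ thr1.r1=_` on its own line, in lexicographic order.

outcome vector order: (thr1.r0,thr1.r1)
|SC outcomes| = 3

thr1.r0=0 thr1.r1=0
thr1.r0=0 thr1.r1=1
thr1.r0=1 thr1.r1=1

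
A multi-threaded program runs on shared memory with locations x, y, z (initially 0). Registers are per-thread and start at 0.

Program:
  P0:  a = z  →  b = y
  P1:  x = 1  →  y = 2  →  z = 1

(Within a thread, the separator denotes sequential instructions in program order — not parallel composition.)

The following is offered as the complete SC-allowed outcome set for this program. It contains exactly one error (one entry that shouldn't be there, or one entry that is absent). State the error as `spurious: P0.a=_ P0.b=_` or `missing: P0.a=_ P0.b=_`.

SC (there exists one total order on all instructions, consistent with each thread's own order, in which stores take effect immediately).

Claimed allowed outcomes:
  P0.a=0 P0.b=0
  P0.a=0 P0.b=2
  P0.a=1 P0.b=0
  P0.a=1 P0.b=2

outcome vector order: (P0.a,P0.b)
[SC] allowed = {00; 02; 12}
claimed∖SC = {10}

spurious: P0.a=1 P0.b=0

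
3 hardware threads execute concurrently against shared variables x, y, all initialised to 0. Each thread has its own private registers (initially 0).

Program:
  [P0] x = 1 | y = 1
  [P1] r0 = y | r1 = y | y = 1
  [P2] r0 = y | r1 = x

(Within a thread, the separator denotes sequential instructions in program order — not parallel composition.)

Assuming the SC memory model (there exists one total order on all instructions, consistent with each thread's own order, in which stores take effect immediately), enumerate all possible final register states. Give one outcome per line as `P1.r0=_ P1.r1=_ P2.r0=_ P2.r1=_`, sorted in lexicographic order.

P1.r0=0 P1.r1=0 P2.r0=0 P2.r1=0
P1.r0=0 P1.r1=0 P2.r0=0 P2.r1=1
P1.r0=0 P1.r1=0 P2.r0=1 P2.r1=0
P1.r0=0 P1.r1=0 P2.r0=1 P2.r1=1
P1.r0=0 P1.r1=1 P2.r0=0 P2.r1=0
P1.r0=0 P1.r1=1 P2.r0=0 P2.r1=1
P1.r0=0 P1.r1=1 P2.r0=1 P2.r1=1
P1.r0=1 P1.r1=1 P2.r0=0 P2.r1=0
P1.r0=1 P1.r1=1 P2.r0=0 P2.r1=1
P1.r0=1 P1.r1=1 P2.r0=1 P2.r1=1

outcome vector order: (P1.r0,P1.r1,P2.r0,P2.r1)
|SC outcomes| = 10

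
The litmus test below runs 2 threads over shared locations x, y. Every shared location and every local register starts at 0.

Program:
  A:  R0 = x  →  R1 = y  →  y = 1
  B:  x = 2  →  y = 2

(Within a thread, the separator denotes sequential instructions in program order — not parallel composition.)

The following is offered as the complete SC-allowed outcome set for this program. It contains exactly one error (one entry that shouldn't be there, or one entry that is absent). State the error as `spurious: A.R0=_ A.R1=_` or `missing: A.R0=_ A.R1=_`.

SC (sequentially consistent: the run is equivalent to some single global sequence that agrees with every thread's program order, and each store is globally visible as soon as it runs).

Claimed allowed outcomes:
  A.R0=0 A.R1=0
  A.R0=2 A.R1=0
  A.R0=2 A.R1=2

missing: A.R0=0 A.R1=2

outcome vector order: (A.R0,A.R1)
[SC] allowed = {00 02 20 22}
SC∖claimed = {02}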